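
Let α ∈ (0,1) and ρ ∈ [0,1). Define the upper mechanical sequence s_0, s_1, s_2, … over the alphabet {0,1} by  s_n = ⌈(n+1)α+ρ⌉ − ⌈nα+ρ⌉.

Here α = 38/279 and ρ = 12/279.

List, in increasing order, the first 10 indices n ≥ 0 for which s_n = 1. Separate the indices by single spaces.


n=0: ⌈50/279⌉−⌈12/279⌉ = 1−1 = 0
n=1: ⌈88/279⌉−⌈50/279⌉ = 1−1 = 0
  …
n=7: ⌈316/279⌉−⌈278/279⌉ = 2−1 = 1  ← one
n=8: ⌈354/279⌉−⌈316/279⌉ = 2−2 = 0
n=9: ⌈392/279⌉−⌈354/279⌉ = 2−2 = 0
  …
n=14: ⌈582/279⌉−⌈544/279⌉ = 3−2 = 1  ← one
n=15: ⌈620/279⌉−⌈582/279⌉ = 3−3 = 0
n=16: ⌈658/279⌉−⌈620/279⌉ = 3−3 = 0
  …
n=21: ⌈848/279⌉−⌈810/279⌉ = 4−3 = 1  ← one
n=22: ⌈886/279⌉−⌈848/279⌉ = 4−4 = 0
n=23: ⌈924/279⌉−⌈886/279⌉ = 4−4 = 0
  …
n=29: ⌈1152/279⌉−⌈1114/279⌉ = 5−4 = 1  ← one
n=30: ⌈1190/279⌉−⌈1152/279⌉ = 5−5 = 0
n=31: ⌈1228/279⌉−⌈1190/279⌉ = 5−5 = 0
  …
n=36: ⌈1418/279⌉−⌈1380/279⌉ = 6−5 = 1  ← one
n=37: ⌈1456/279⌉−⌈1418/279⌉ = 6−6 = 0
n=38: ⌈1494/279⌉−⌈1456/279⌉ = 6−6 = 0
  …
n=43: ⌈1684/279⌉−⌈1646/279⌉ = 7−6 = 1  ← one
n=44: ⌈1722/279⌉−⌈1684/279⌉ = 7−7 = 0
n=45: ⌈1760/279⌉−⌈1722/279⌉ = 7−7 = 0
  …
n=51: ⌈1988/279⌉−⌈1950/279⌉ = 8−7 = 1  ← one
n=52: ⌈2026/279⌉−⌈1988/279⌉ = 8−8 = 0
n=53: ⌈2064/279⌉−⌈2026/279⌉ = 8−8 = 0
  …
n=58: ⌈2254/279⌉−⌈2216/279⌉ = 9−8 = 1  ← one
n=59: ⌈2292/279⌉−⌈2254/279⌉ = 9−9 = 0
n=60: ⌈2330/279⌉−⌈2292/279⌉ = 9−9 = 0
  …
n=65: ⌈2520/279⌉−⌈2482/279⌉ = 10−9 = 1  ← one
n=66: ⌈2558/279⌉−⌈2520/279⌉ = 10−10 = 0
n=67: ⌈2596/279⌉−⌈2558/279⌉ = 10−10 = 0
  …
n=73: ⌈2824/279⌉−⌈2786/279⌉ = 11−10 = 1  ← one
positions of the first 10 ones: 7 14 21 29 36 43 51 58 65 73

7 14 21 29 36 43 51 58 65 73


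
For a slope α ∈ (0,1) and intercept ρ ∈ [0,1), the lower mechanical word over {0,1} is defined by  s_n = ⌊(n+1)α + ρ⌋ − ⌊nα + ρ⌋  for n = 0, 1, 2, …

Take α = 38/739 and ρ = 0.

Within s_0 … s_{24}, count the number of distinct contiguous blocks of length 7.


t_n = ⌊(n·38)/739⌋ for n = 0 … 25:
  n=0…9: ⌊0/739⌋=0 ⌊38/739⌋=0 ⌊76/739⌋=0 ⌊114/739⌋=0 ⌊152/739⌋=0 ⌊190/739⌋=0 ⌊228/739⌋=0 ⌊266/739⌋=0 ⌊304/739⌋=0 ⌊342/739⌋=0
  n=10…19: ⌊380/739⌋=0 ⌊418/739⌋=0 ⌊456/739⌋=0 ⌊494/739⌋=0 ⌊532/739⌋=0 ⌊570/739⌋=0 ⌊608/739⌋=0 ⌊646/739⌋=0 ⌊684/739⌋=0 ⌊722/739⌋=0
  n=20…25: ⌊760/739⌋=1 ⌊798/739⌋=1 ⌊836/739⌋=1 ⌊874/739⌋=1 ⌊912/739⌋=1 ⌊950/739⌋=1
s_n = t_(n+1) − t_n for n = 0 … 24 gives
prefix = 0000000000000000000100000
slide a length-7 window over [0..6] … [18..24] (19 windows); first occurrence of each distinct factor:
  [  0..  6] 0000000
  [ 13.. 19] 0000001
  [ 14.. 20] 0000010
  [ 15.. 21] 0000100
  [ 16.. 22] 0001000
  [ 17.. 23] 0010000
  [ 18.. 24] 0100000
  (the other 12 windows repeat one of these)
distinct factors: {0000000, 0000001, 0000010, 0000100, 0001000, 0010000, 0100000}
count = 7  (Sturmian bound for length 7 is 8)

7


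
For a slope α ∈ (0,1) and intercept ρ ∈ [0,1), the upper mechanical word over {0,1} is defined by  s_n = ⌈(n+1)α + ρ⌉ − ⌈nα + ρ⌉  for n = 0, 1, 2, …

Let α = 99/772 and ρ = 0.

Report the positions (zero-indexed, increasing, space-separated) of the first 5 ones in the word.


0 7 15 23 31

n=0: ⌈99/772⌉−⌈0/772⌉ = 1−0 = 1  ← one
n=1: ⌈198/772⌉−⌈99/772⌉ = 1−1 = 0
n=2: ⌈297/772⌉−⌈198/772⌉ = 1−1 = 0
n=3: ⌈396/772⌉−⌈297/772⌉ = 1−1 = 0
n=4: ⌈495/772⌉−⌈396/772⌉ = 1−1 = 0
n=5: ⌈594/772⌉−⌈495/772⌉ = 1−1 = 0
n=6: ⌈693/772⌉−⌈594/772⌉ = 1−1 = 0
n=7: ⌈792/772⌉−⌈693/772⌉ = 2−1 = 1  ← one
n=8: ⌈891/772⌉−⌈792/772⌉ = 2−2 = 0
n=9: ⌈990/772⌉−⌈891/772⌉ = 2−2 = 0
n=10: ⌈1089/772⌉−⌈990/772⌉ = 2−2 = 0
n=11: ⌈1188/772⌉−⌈1089/772⌉ = 2−2 = 0
n=12: ⌈1287/772⌉−⌈1188/772⌉ = 2−2 = 0
n=13: ⌈1386/772⌉−⌈1287/772⌉ = 2−2 = 0
n=14: ⌈1485/772⌉−⌈1386/772⌉ = 2−2 = 0
n=15: ⌈1584/772⌉−⌈1485/772⌉ = 3−2 = 1  ← one
n=16: ⌈1683/772⌉−⌈1584/772⌉ = 3−3 = 0
n=17: ⌈1782/772⌉−⌈1683/772⌉ = 3−3 = 0
n=18: ⌈1881/772⌉−⌈1782/772⌉ = 3−3 = 0
n=19: ⌈1980/772⌉−⌈1881/772⌉ = 3−3 = 0
n=20: ⌈2079/772⌉−⌈1980/772⌉ = 3−3 = 0
n=21: ⌈2178/772⌉−⌈2079/772⌉ = 3−3 = 0
n=22: ⌈2277/772⌉−⌈2178/772⌉ = 3−3 = 0
n=23: ⌈2376/772⌉−⌈2277/772⌉ = 4−3 = 1  ← one
n=24: ⌈2475/772⌉−⌈2376/772⌉ = 4−4 = 0
n=25: ⌈2574/772⌉−⌈2475/772⌉ = 4−4 = 0
n=26: ⌈2673/772⌉−⌈2574/772⌉ = 4−4 = 0
n=27: ⌈2772/772⌉−⌈2673/772⌉ = 4−4 = 0
n=28: ⌈2871/772⌉−⌈2772/772⌉ = 4−4 = 0
n=29: ⌈2970/772⌉−⌈2871/772⌉ = 4−4 = 0
n=30: ⌈3069/772⌉−⌈2970/772⌉ = 4−4 = 0
n=31: ⌈3168/772⌉−⌈3069/772⌉ = 5−4 = 1  ← one
positions of the first 5 ones: 0 7 15 23 31


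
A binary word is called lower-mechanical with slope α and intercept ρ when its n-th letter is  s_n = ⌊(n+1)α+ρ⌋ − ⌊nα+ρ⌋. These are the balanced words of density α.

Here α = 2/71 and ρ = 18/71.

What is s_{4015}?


(n+1)α + ρ = (4016·2 + 18) / 71 = 8050/71
nα + ρ     = (4015·2 + 18) / 71 = 8048/71
⌊8050/71⌋ = 113,  ⌊8048/71⌋ = 113
s_{4015} = 113 − 113 = 0

0


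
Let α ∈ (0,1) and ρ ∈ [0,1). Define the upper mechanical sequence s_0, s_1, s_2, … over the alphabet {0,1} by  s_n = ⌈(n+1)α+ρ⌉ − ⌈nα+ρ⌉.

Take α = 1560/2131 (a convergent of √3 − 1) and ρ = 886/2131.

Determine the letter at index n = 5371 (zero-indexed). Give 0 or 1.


0

(n+1)α + ρ = (5372·1560 + 886) / 2131 = 8381206/2131
nα + ρ     = (5371·1560 + 886) / 2131 = 8379646/2131
⌈8381206/2131⌉ = 3933,  ⌈8379646/2131⌉ = 3933
s_{5371} = 3933 − 3933 = 0


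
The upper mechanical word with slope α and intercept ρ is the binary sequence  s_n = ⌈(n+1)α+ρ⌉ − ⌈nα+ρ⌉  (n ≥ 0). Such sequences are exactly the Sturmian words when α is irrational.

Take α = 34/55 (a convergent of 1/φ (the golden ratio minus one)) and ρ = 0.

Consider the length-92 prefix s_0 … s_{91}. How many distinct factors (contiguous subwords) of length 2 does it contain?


t_n = ⌈(n·34)/55⌉ for n = 0 … 92:
  n=0…9: ⌈0/55⌉=0 ⌈34/55⌉=1 ⌈68/55⌉=2 ⌈102/55⌉=2 ⌈136/55⌉=3 ⌈170/55⌉=4 ⌈204/55⌉=4 ⌈238/55⌉=5 ⌈272/55⌉=5 ⌈306/55⌉=6
  n=10…19: ⌈340/55⌉=7 ⌈374/55⌉=7 ⌈408/55⌉=8 ⌈442/55⌉=9 ⌈476/55⌉=9 ⌈510/55⌉=10 ⌈544/55⌉=10 ⌈578/55⌉=11 ⌈612/55⌉=12 ⌈646/55⌉=12
  n=20…29: ⌈680/55⌉=13 ⌈714/55⌉=13 ⌈748/55⌉=14 ⌈782/55⌉=15 ⌈816/55⌉=15 ⌈850/55⌉=16 ⌈884/55⌉=17 ⌈918/55⌉=17 ⌈952/55⌉=18 ⌈986/55⌉=18
  n=30…39: ⌈1020/55⌉=19 ⌈1054/55⌉=20 ⌈1088/55⌉=20 ⌈1122/55⌉=21 ⌈1156/55⌉=22 ⌈1190/55⌉=22 ⌈1224/55⌉=23 ⌈1258/55⌉=23 ⌈1292/55⌉=24 ⌈1326/55⌉=25
  n=40…49: ⌈1360/55⌉=25 ⌈1394/55⌉=26 ⌈1428/55⌉=26 ⌈1462/55⌉=27 ⌈1496/55⌉=28 ⌈1530/55⌉=28 ⌈1564/55⌉=29 ⌈1598/55⌉=30 ⌈1632/55⌉=30 ⌈1666/55⌉=31
  n=50…59: ⌈1700/55⌉=31 ⌈1734/55⌉=32 ⌈1768/55⌉=33 ⌈1802/55⌉=33 ⌈1836/55⌉=34 ⌈1870/55⌉=34 ⌈1904/55⌉=35 ⌈1938/55⌉=36 ⌈1972/55⌉=36 ⌈2006/55⌉=37
  n=60…69: ⌈2040/55⌉=38 ⌈2074/55⌉=38 ⌈2108/55⌉=39 ⌈2142/55⌉=39 ⌈2176/55⌉=40 ⌈2210/55⌉=41 ⌈2244/55⌉=41 ⌈2278/55⌉=42 ⌈2312/55⌉=43 ⌈2346/55⌉=43
  n=70…79: ⌈2380/55⌉=44 ⌈2414/55⌉=44 ⌈2448/55⌉=45 ⌈2482/55⌉=46 ⌈2516/55⌉=46 ⌈2550/55⌉=47 ⌈2584/55⌉=47 ⌈2618/55⌉=48 ⌈2652/55⌉=49 ⌈2686/55⌉=49
  n=80…89: ⌈2720/55⌉=50 ⌈2754/55⌉=51 ⌈2788/55⌉=51 ⌈2822/55⌉=52 ⌈2856/55⌉=52 ⌈2890/55⌉=53 ⌈2924/55⌉=54 ⌈2958/55⌉=54 ⌈2992/55⌉=55 ⌈3026/55⌉=56
  n=90…92: ⌈3060/55⌉=56 ⌈3094/55⌉=57 ⌈3128/55⌉=57
s_n = t_(n+1) − t_n for n = 0 … 91 gives
prefix = 11011010110110101101011011010110110101101011011010110101101101011011010110101101101011011010
slide a length-2 window over [0..1] … [90..91] (91 windows); first occurrence of each distinct factor:
  [  0..  1] 11
  [  1..  2] 10
  [  2..  3] 01
  (the other 88 windows repeat one of these)
distinct factors: {01, 10, 11}
count = 3  (Sturmian bound for length 2 is 3)

3


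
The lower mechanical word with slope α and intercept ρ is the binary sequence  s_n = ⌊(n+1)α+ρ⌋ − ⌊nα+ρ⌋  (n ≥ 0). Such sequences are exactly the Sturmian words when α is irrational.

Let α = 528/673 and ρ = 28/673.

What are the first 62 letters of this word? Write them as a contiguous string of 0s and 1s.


n=0: ⌊(1·528+28)/673⌋ − ⌊(0·528+28)/673⌋ = ⌊556/673⌋ − ⌊28/673⌋ = 0 − 0 = 0
n=1: ⌊(2·528+28)/673⌋ − ⌊(1·528+28)/673⌋ = ⌊1084/673⌋ − ⌊556/673⌋ = 1 − 0 = 1
n=2: ⌊(3·528+28)/673⌋ − ⌊(2·528+28)/673⌋ = ⌊1612/673⌋ − ⌊1084/673⌋ = 2 − 1 = 1
n=3: ⌊(4·528+28)/673⌋ − ⌊(3·528+28)/673⌋ = ⌊2140/673⌋ − ⌊1612/673⌋ = 3 − 2 = 1
n=4: ⌊(5·528+28)/673⌋ − ⌊(4·528+28)/673⌋ = ⌊2668/673⌋ − ⌊2140/673⌋ = 3 − 3 = 0
n=5: ⌊(6·528+28)/673⌋ − ⌊(5·528+28)/673⌋ = ⌊3196/673⌋ − ⌊2668/673⌋ = 4 − 3 = 1
n=6: ⌊(7·528+28)/673⌋ − ⌊(6·528+28)/673⌋ = ⌊3724/673⌋ − ⌊3196/673⌋ = 5 − 4 = 1
n=7: ⌊(8·528+28)/673⌋ − ⌊(7·528+28)/673⌋ = ⌊4252/673⌋ − ⌊3724/673⌋ = 6 − 5 = 1
n=8: ⌊(9·528+28)/673⌋ − ⌊(8·528+28)/673⌋ = ⌊4780/673⌋ − ⌊4252/673⌋ = 7 − 6 = 1
n=9: ⌊(10·528+28)/673⌋ − ⌊(9·528+28)/673⌋ = ⌊5308/673⌋ − ⌊4780/673⌋ = 7 − 7 = 0
n=10: ⌊(11·528+28)/673⌋ − ⌊(10·528+28)/673⌋ = ⌊5836/673⌋ − ⌊5308/673⌋ = 8 − 7 = 1
n=11: ⌊(12·528+28)/673⌋ − ⌊(11·528+28)/673⌋ = ⌊6364/673⌋ − ⌊5836/673⌋ = 9 − 8 = 1
n=12: ⌊(13·528+28)/673⌋ − ⌊(12·528+28)/673⌋ = ⌊6892/673⌋ − ⌊6364/673⌋ = 10 − 9 = 1
n=13: ⌊(14·528+28)/673⌋ − ⌊(13·528+28)/673⌋ = ⌊7420/673⌋ − ⌊6892/673⌋ = 11 − 10 = 1
n=14: ⌊(15·528+28)/673⌋ − ⌊(14·528+28)/673⌋ = ⌊7948/673⌋ − ⌊7420/673⌋ = 11 − 11 = 0
n=15: ⌊(16·528+28)/673⌋ − ⌊(15·528+28)/673⌋ = ⌊8476/673⌋ − ⌊7948/673⌋ = 12 − 11 = 1
n=16: ⌊(17·528+28)/673⌋ − ⌊(16·528+28)/673⌋ = ⌊9004/673⌋ − ⌊8476/673⌋ = 13 − 12 = 1
n=17: ⌊(18·528+28)/673⌋ − ⌊(17·528+28)/673⌋ = ⌊9532/673⌋ − ⌊9004/673⌋ = 14 − 13 = 1
n=18: ⌊(19·528+28)/673⌋ − ⌊(18·528+28)/673⌋ = ⌊10060/673⌋ − ⌊9532/673⌋ = 14 − 14 = 0
n=19: ⌊(20·528+28)/673⌋ − ⌊(19·528+28)/673⌋ = ⌊10588/673⌋ − ⌊10060/673⌋ = 15 − 14 = 1
n=20: ⌊(21·528+28)/673⌋ − ⌊(20·528+28)/673⌋ = ⌊11116/673⌋ − ⌊10588/673⌋ = 16 − 15 = 1
n=21: ⌊(22·528+28)/673⌋ − ⌊(21·528+28)/673⌋ = ⌊11644/673⌋ − ⌊11116/673⌋ = 17 − 16 = 1
n=22: ⌊(23·528+28)/673⌋ − ⌊(22·528+28)/673⌋ = ⌊12172/673⌋ − ⌊11644/673⌋ = 18 − 17 = 1
n=23: ⌊(24·528+28)/673⌋ − ⌊(23·528+28)/673⌋ = ⌊12700/673⌋ − ⌊12172/673⌋ = 18 − 18 = 0
n=24: ⌊(25·528+28)/673⌋ − ⌊(24·528+28)/673⌋ = ⌊13228/673⌋ − ⌊12700/673⌋ = 19 − 18 = 1
n=25: ⌊(26·528+28)/673⌋ − ⌊(25·528+28)/673⌋ = ⌊13756/673⌋ − ⌊13228/673⌋ = 20 − 19 = 1
n=26: ⌊(27·528+28)/673⌋ − ⌊(26·528+28)/673⌋ = ⌊14284/673⌋ − ⌊13756/673⌋ = 21 − 20 = 1
n=27: ⌊(28·528+28)/673⌋ − ⌊(27·528+28)/673⌋ = ⌊14812/673⌋ − ⌊14284/673⌋ = 22 − 21 = 1
n=28: ⌊(29·528+28)/673⌋ − ⌊(28·528+28)/673⌋ = ⌊15340/673⌋ − ⌊14812/673⌋ = 22 − 22 = 0
n=29: ⌊(30·528+28)/673⌋ − ⌊(29·528+28)/673⌋ = ⌊15868/673⌋ − ⌊15340/673⌋ = 23 − 22 = 1
n=30: ⌊(31·528+28)/673⌋ − ⌊(30·528+28)/673⌋ = ⌊16396/673⌋ − ⌊15868/673⌋ = 24 − 23 = 1
n=31: ⌊(32·528+28)/673⌋ − ⌊(31·528+28)/673⌋ = ⌊16924/673⌋ − ⌊16396/673⌋ = 25 − 24 = 1
n=32: ⌊(33·528+28)/673⌋ − ⌊(32·528+28)/673⌋ = ⌊17452/673⌋ − ⌊16924/673⌋ = 25 − 25 = 0
n=33: ⌊(34·528+28)/673⌋ − ⌊(33·528+28)/673⌋ = ⌊17980/673⌋ − ⌊17452/673⌋ = 26 − 25 = 1
n=34: ⌊(35·528+28)/673⌋ − ⌊(34·528+28)/673⌋ = ⌊18508/673⌋ − ⌊17980/673⌋ = 27 − 26 = 1
n=35: ⌊(36·528+28)/673⌋ − ⌊(35·528+28)/673⌋ = ⌊19036/673⌋ − ⌊18508/673⌋ = 28 − 27 = 1
n=36: ⌊(37·528+28)/673⌋ − ⌊(36·528+28)/673⌋ = ⌊19564/673⌋ − ⌊19036/673⌋ = 29 − 28 = 1
n=37: ⌊(38·528+28)/673⌋ − ⌊(37·528+28)/673⌋ = ⌊20092/673⌋ − ⌊19564/673⌋ = 29 − 29 = 0
n=38: ⌊(39·528+28)/673⌋ − ⌊(38·528+28)/673⌋ = ⌊20620/673⌋ − ⌊20092/673⌋ = 30 − 29 = 1
n=39: ⌊(40·528+28)/673⌋ − ⌊(39·528+28)/673⌋ = ⌊21148/673⌋ − ⌊20620/673⌋ = 31 − 30 = 1
n=40: ⌊(41·528+28)/673⌋ − ⌊(40·528+28)/673⌋ = ⌊21676/673⌋ − ⌊21148/673⌋ = 32 − 31 = 1
n=41: ⌊(42·528+28)/673⌋ − ⌊(41·528+28)/673⌋ = ⌊22204/673⌋ − ⌊21676/673⌋ = 32 − 32 = 0
n=42: ⌊(43·528+28)/673⌋ − ⌊(42·528+28)/673⌋ = ⌊22732/673⌋ − ⌊22204/673⌋ = 33 − 32 = 1
n=43: ⌊(44·528+28)/673⌋ − ⌊(43·528+28)/673⌋ = ⌊23260/673⌋ − ⌊22732/673⌋ = 34 − 33 = 1
n=44: ⌊(45·528+28)/673⌋ − ⌊(44·528+28)/673⌋ = ⌊23788/673⌋ − ⌊23260/673⌋ = 35 − 34 = 1
n=45: ⌊(46·528+28)/673⌋ − ⌊(45·528+28)/673⌋ = ⌊24316/673⌋ − ⌊23788/673⌋ = 36 − 35 = 1
n=46: ⌊(47·528+28)/673⌋ − ⌊(46·528+28)/673⌋ = ⌊24844/673⌋ − ⌊24316/673⌋ = 36 − 36 = 0
n=47: ⌊(48·528+28)/673⌋ − ⌊(47·528+28)/673⌋ = ⌊25372/673⌋ − ⌊24844/673⌋ = 37 − 36 = 1
n=48: ⌊(49·528+28)/673⌋ − ⌊(48·528+28)/673⌋ = ⌊25900/673⌋ − ⌊25372/673⌋ = 38 − 37 = 1
n=49: ⌊(50·528+28)/673⌋ − ⌊(49·528+28)/673⌋ = ⌊26428/673⌋ − ⌊25900/673⌋ = 39 − 38 = 1
n=50: ⌊(51·528+28)/673⌋ − ⌊(50·528+28)/673⌋ = ⌊26956/673⌋ − ⌊26428/673⌋ = 40 − 39 = 1
n=51: ⌊(52·528+28)/673⌋ − ⌊(51·528+28)/673⌋ = ⌊27484/673⌋ − ⌊26956/673⌋ = 40 − 40 = 0
n=52: ⌊(53·528+28)/673⌋ − ⌊(52·528+28)/673⌋ = ⌊28012/673⌋ − ⌊27484/673⌋ = 41 − 40 = 1
n=53: ⌊(54·528+28)/673⌋ − ⌊(53·528+28)/673⌋ = ⌊28540/673⌋ − ⌊28012/673⌋ = 42 − 41 = 1
n=54: ⌊(55·528+28)/673⌋ − ⌊(54·528+28)/673⌋ = ⌊29068/673⌋ − ⌊28540/673⌋ = 43 − 42 = 1
n=55: ⌊(56·528+28)/673⌋ − ⌊(55·528+28)/673⌋ = ⌊29596/673⌋ − ⌊29068/673⌋ = 43 − 43 = 0
n=56: ⌊(57·528+28)/673⌋ − ⌊(56·528+28)/673⌋ = ⌊30124/673⌋ − ⌊29596/673⌋ = 44 − 43 = 1
n=57: ⌊(58·528+28)/673⌋ − ⌊(57·528+28)/673⌋ = ⌊30652/673⌋ − ⌊30124/673⌋ = 45 − 44 = 1
n=58: ⌊(59·528+28)/673⌋ − ⌊(58·528+28)/673⌋ = ⌊31180/673⌋ − ⌊30652/673⌋ = 46 − 45 = 1
n=59: ⌊(60·528+28)/673⌋ − ⌊(59·528+28)/673⌋ = ⌊31708/673⌋ − ⌊31180/673⌋ = 47 − 46 = 1
n=60: ⌊(61·528+28)/673⌋ − ⌊(60·528+28)/673⌋ = ⌊32236/673⌋ − ⌊31708/673⌋ = 47 − 47 = 0
n=61: ⌊(62·528+28)/673⌋ − ⌊(61·528+28)/673⌋ = ⌊32764/673⌋ − ⌊32236/673⌋ = 48 − 47 = 1

01110111101111011101111011110111011110111011110111101110111101


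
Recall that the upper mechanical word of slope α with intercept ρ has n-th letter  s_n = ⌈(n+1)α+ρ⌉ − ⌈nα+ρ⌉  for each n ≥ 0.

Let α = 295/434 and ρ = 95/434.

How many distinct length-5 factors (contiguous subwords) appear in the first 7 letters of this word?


3

t_n = ⌈(n·295+95)/434⌉ for n = 0 … 7:
  n=0…7: ⌈95/434⌉=1 ⌈390/434⌉=1 ⌈685/434⌉=2 ⌈980/434⌉=3 ⌈1275/434⌉=3 ⌈1570/434⌉=4 ⌈1865/434⌉=5 ⌈2160/434⌉=5
s_n = t_(n+1) − t_n for n = 0 … 6 gives
prefix = 0110110
slide a length-5 window over [0..4] … [2..6] (3 windows); first occurrence of each distinct factor:
  [  0..  4] 01101
  [  1..  5] 11011
  [  2..  6] 10110
distinct factors: {01101, 10110, 11011}
count = 3  (Sturmian bound for length 5 is 6)


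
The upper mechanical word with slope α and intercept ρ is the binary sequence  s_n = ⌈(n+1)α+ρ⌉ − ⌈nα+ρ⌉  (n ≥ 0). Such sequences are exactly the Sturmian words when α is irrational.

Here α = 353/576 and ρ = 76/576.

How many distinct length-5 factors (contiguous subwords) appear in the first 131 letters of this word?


t_n = ⌈(n·353+76)/576⌉ for n = 0 … 131:
  n=0…9: ⌈76/576⌉=1 ⌈429/576⌉=1 ⌈782/576⌉=2 ⌈1135/576⌉=2 ⌈1488/576⌉=3 ⌈1841/576⌉=4 ⌈2194/576⌉=4 ⌈2547/576⌉=5 ⌈2900/576⌉=6 ⌈3253/576⌉=6
  n=10…19: ⌈3606/576⌉=7 ⌈3959/576⌉=7 ⌈4312/576⌉=8 ⌈4665/576⌉=9 ⌈5018/576⌉=9 ⌈5371/576⌉=10 ⌈5724/576⌉=10 ⌈6077/576⌉=11 ⌈6430/576⌉=12 ⌈6783/576⌉=12
  n=20…29: ⌈7136/576⌉=13 ⌈7489/576⌉=14 ⌈7842/576⌉=14 ⌈8195/576⌉=15 ⌈8548/576⌉=15 ⌈8901/576⌉=16 ⌈9254/576⌉=17 ⌈9607/576⌉=17 ⌈9960/576⌉=18 ⌈10313/576⌉=18
  n=30…39: ⌈10666/576⌉=19 ⌈11019/576⌉=20 ⌈11372/576⌉=20 ⌈11725/576⌉=21 ⌈12078/576⌉=21 ⌈12431/576⌉=22 ⌈12784/576⌉=23 ⌈13137/576⌉=23 ⌈13490/576⌉=24 ⌈13843/576⌉=25
  n=40…49: ⌈14196/576⌉=25 ⌈14549/576⌉=26 ⌈14902/576⌉=26 ⌈15255/576⌉=27 ⌈15608/576⌉=28 ⌈15961/576⌉=28 ⌈16314/576⌉=29 ⌈16667/576⌉=29 ⌈17020/576⌉=30 ⌈17373/576⌉=31
  n=50…59: ⌈17726/576⌉=31 ⌈18079/576⌉=32 ⌈18432/576⌉=32 ⌈18785/576⌉=33 ⌈19138/576⌉=34 ⌈19491/576⌉=34 ⌈19844/576⌉=35 ⌈20197/576⌉=36 ⌈20550/576⌉=36 ⌈20903/576⌉=37
  n=60…69: ⌈21256/576⌉=37 ⌈21609/576⌉=38 ⌈21962/576⌉=39 ⌈22315/576⌉=39 ⌈22668/576⌉=40 ⌈23021/576⌉=40 ⌈23374/576⌉=41 ⌈23727/576⌉=42 ⌈24080/576⌉=42 ⌈24433/576⌉=43
  n=70…79: ⌈24786/576⌉=44 ⌈25139/576⌉=44 ⌈25492/576⌉=45 ⌈25845/576⌉=45 ⌈26198/576⌉=46 ⌈26551/576⌉=47 ⌈26904/576⌉=47 ⌈27257/576⌉=48 ⌈27610/576⌉=48 ⌈27963/576⌉=49
  n=80…89: ⌈28316/576⌉=50 ⌈28669/576⌉=50 ⌈29022/576⌉=51 ⌈29375/576⌉=51 ⌈29728/576⌉=52 ⌈30081/576⌉=53 ⌈30434/576⌉=53 ⌈30787/576⌉=54 ⌈31140/576⌉=55 ⌈31493/576⌉=55
  n=90…99: ⌈31846/576⌉=56 ⌈32199/576⌉=56 ⌈32552/576⌉=57 ⌈32905/576⌉=58 ⌈33258/576⌉=58 ⌈33611/576⌉=59 ⌈33964/576⌉=59 ⌈34317/576⌉=60 ⌈34670/576⌉=61 ⌈35023/576⌉=61
  n=100…109: ⌈35376/576⌉=62 ⌈35729/576⌉=63 ⌈36082/576⌉=63 ⌈36435/576⌉=64 ⌈36788/576⌉=64 ⌈37141/576⌉=65 ⌈37494/576⌉=66 ⌈37847/576⌉=66 ⌈38200/576⌉=67 ⌈38553/576⌉=67
  n=110…119: ⌈38906/576⌉=68 ⌈39259/576⌉=69 ⌈39612/576⌉=69 ⌈39965/576⌉=70 ⌈40318/576⌉=70 ⌈40671/576⌉=71 ⌈41024/576⌉=72 ⌈41377/576⌉=72 ⌈41730/576⌉=73 ⌈42083/576⌉=74
  n=120…129: ⌈42436/576⌉=74 ⌈42789/576⌉=75 ⌈43142/576⌉=75 ⌈43495/576⌉=76 ⌈43848/576⌉=77 ⌈44201/576⌉=77 ⌈44554/576⌉=78 ⌈44907/576⌉=78 ⌈45260/576⌉=79 ⌈45613/576⌉=80
  n=130…131: ⌈45966/576⌉=80 ⌈46319/576⌉=81
s_n = t_(n+1) − t_n for n = 0 … 130 gives
prefix = 01011011010110101101101011010110101101101011010110101101101011010110110101101011010110110101101011011010110101101011011010110101101
slide a length-5 window over [0..4] … [126..130] (127 windows); first occurrence of each distinct factor:
  [  0..  4] 01011
  [  1..  5] 10110
  [  2..  6] 01101
  [  3..  7] 11011
  [  6.. 10] 11010
  [  7.. 11] 10101
  (the other 121 windows repeat one of these)
distinct factors: {01011, 01101, 10101, 10110, 11010, 11011}
count = 6  (Sturmian bound for length 5 is 6)

6


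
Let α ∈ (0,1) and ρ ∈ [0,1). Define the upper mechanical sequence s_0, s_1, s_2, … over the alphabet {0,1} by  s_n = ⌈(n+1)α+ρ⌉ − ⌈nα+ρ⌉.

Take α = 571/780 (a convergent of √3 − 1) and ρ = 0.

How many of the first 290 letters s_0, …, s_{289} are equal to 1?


213

#1s = Σ_{n=0}^{289} s_n = Σ_{n=0}^{289} (⌈(n+1)α+ρ⌉ − ⌈nα+ρ⌉)
the sum telescopes: every ⌈nα+ρ⌉ with 0 < n < 290 appears once with + and once with −, leaving ⌈290α+ρ⌉ − ⌈0·α+ρ⌉
290α + ρ = (290·571) / 780 = 165590/780
ρ = 0/780
⌈165590/780⌉ = 213,  ⌈0/780⌉ = 0
#1s = 213 − 0 = 213


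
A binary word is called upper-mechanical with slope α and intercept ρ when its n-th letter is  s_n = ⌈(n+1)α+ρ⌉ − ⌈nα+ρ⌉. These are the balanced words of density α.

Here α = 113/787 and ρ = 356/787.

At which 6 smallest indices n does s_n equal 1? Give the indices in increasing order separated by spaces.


n=0: ⌈469/787⌉−⌈356/787⌉ = 1−1 = 0
n=1: ⌈582/787⌉−⌈469/787⌉ = 1−1 = 0
n=2: ⌈695/787⌉−⌈582/787⌉ = 1−1 = 0
n=3: ⌈808/787⌉−⌈695/787⌉ = 2−1 = 1  ← one
n=4: ⌈921/787⌉−⌈808/787⌉ = 2−2 = 0
n=5: ⌈1034/787⌉−⌈921/787⌉ = 2−2 = 0
n=6: ⌈1147/787⌉−⌈1034/787⌉ = 2−2 = 0
n=7: ⌈1260/787⌉−⌈1147/787⌉ = 2−2 = 0
n=8: ⌈1373/787⌉−⌈1260/787⌉ = 2−2 = 0
n=9: ⌈1486/787⌉−⌈1373/787⌉ = 2−2 = 0
n=10: ⌈1599/787⌉−⌈1486/787⌉ = 3−2 = 1  ← one
n=11: ⌈1712/787⌉−⌈1599/787⌉ = 3−3 = 0
n=12: ⌈1825/787⌉−⌈1712/787⌉ = 3−3 = 0
n=13: ⌈1938/787⌉−⌈1825/787⌉ = 3−3 = 0
n=14: ⌈2051/787⌉−⌈1938/787⌉ = 3−3 = 0
n=15: ⌈2164/787⌉−⌈2051/787⌉ = 3−3 = 0
n=16: ⌈2277/787⌉−⌈2164/787⌉ = 3−3 = 0
n=17: ⌈2390/787⌉−⌈2277/787⌉ = 4−3 = 1  ← one
n=18: ⌈2503/787⌉−⌈2390/787⌉ = 4−4 = 0
n=19: ⌈2616/787⌉−⌈2503/787⌉ = 4−4 = 0
n=20: ⌈2729/787⌉−⌈2616/787⌉ = 4−4 = 0
n=21: ⌈2842/787⌉−⌈2729/787⌉ = 4−4 = 0
n=22: ⌈2955/787⌉−⌈2842/787⌉ = 4−4 = 0
n=23: ⌈3068/787⌉−⌈2955/787⌉ = 4−4 = 0
n=24: ⌈3181/787⌉−⌈3068/787⌉ = 5−4 = 1  ← one
n=25: ⌈3294/787⌉−⌈3181/787⌉ = 5−5 = 0
n=26: ⌈3407/787⌉−⌈3294/787⌉ = 5−5 = 0
n=27: ⌈3520/787⌉−⌈3407/787⌉ = 5−5 = 0
n=28: ⌈3633/787⌉−⌈3520/787⌉ = 5−5 = 0
n=29: ⌈3746/787⌉−⌈3633/787⌉ = 5−5 = 0
n=30: ⌈3859/787⌉−⌈3746/787⌉ = 5−5 = 0
n=31: ⌈3972/787⌉−⌈3859/787⌉ = 6−5 = 1  ← one
n=32: ⌈4085/787⌉−⌈3972/787⌉ = 6−6 = 0
n=33: ⌈4198/787⌉−⌈4085/787⌉ = 6−6 = 0
n=34: ⌈4311/787⌉−⌈4198/787⌉ = 6−6 = 0
n=35: ⌈4424/787⌉−⌈4311/787⌉ = 6−6 = 0
n=36: ⌈4537/787⌉−⌈4424/787⌉ = 6−6 = 0
n=37: ⌈4650/787⌉−⌈4537/787⌉ = 6−6 = 0
n=38: ⌈4763/787⌉−⌈4650/787⌉ = 7−6 = 1  ← one
positions of the first 6 ones: 3 10 17 24 31 38

3 10 17 24 31 38


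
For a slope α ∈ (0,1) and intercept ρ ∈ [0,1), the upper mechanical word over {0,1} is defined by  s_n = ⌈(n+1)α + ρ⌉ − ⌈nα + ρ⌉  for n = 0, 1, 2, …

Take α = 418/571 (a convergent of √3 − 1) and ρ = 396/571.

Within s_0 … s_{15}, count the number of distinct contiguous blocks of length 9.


7

t_n = ⌈(n·418+396)/571⌉ for n = 0 … 16:
  n=0…9: ⌈396/571⌉=1 ⌈814/571⌉=2 ⌈1232/571⌉=3 ⌈1650/571⌉=3 ⌈2068/571⌉=4 ⌈2486/571⌉=5 ⌈2904/571⌉=6 ⌈3322/571⌉=6 ⌈3740/571⌉=7 ⌈4158/571⌉=8
  n=10…16: ⌈4576/571⌉=9 ⌈4994/571⌉=9 ⌈5412/571⌉=10 ⌈5830/571⌉=11 ⌈6248/571⌉=11 ⌈6666/571⌉=12 ⌈7084/571⌉=13
s_n = t_(n+1) − t_n for n = 0 … 15 gives
prefix = 1101110111011011
slide a length-9 window over [0..8] … [7..15] (8 windows); first occurrence of each distinct factor:
  [  0..  8] 110111011
  [  1..  9] 101110111
  [  2.. 10] 011101110
  [  3.. 11] 111011101
  [  5.. 13] 101110110
  [  6.. 14] 011101101
  [  7.. 15] 111011011
  (the other 1 window repeats one of these)
distinct factors: {011101101, 011101110, 101110110, 101110111, 110111011, 111011011, 111011101}
count = 7  (Sturmian bound for length 9 is 10)


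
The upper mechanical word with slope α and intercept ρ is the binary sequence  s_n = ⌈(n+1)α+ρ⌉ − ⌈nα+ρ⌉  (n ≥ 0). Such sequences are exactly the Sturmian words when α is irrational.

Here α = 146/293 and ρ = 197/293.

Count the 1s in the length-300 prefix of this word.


#1s = Σ_{n=0}^{299} s_n = Σ_{n=0}^{299} (⌈(n+1)α+ρ⌉ − ⌈nα+ρ⌉)
the sum telescopes: every ⌈nα+ρ⌉ with 0 < n < 300 appears once with + and once with −, leaving ⌈300α+ρ⌉ − ⌈0·α+ρ⌉
300α + ρ = (300·146 + 197) / 293 = 43997/293
ρ = 197/293
⌈43997/293⌉ = 151,  ⌈197/293⌉ = 1
#1s = 151 − 1 = 150

150


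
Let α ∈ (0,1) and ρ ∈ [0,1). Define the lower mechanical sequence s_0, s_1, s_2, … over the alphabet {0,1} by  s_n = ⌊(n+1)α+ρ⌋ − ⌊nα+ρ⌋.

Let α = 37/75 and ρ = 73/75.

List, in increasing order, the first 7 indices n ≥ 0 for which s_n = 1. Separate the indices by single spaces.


0 2 4 6 8 10 12

n=0: ⌊110/75⌋−⌊73/75⌋ = 1−0 = 1  ← one
n=1: ⌊147/75⌋−⌊110/75⌋ = 1−1 = 0
n=2: ⌊184/75⌋−⌊147/75⌋ = 2−1 = 1  ← one
n=3: ⌊221/75⌋−⌊184/75⌋ = 2−2 = 0
n=4: ⌊258/75⌋−⌊221/75⌋ = 3−2 = 1  ← one
n=5: ⌊295/75⌋−⌊258/75⌋ = 3−3 = 0
n=6: ⌊332/75⌋−⌊295/75⌋ = 4−3 = 1  ← one
n=7: ⌊369/75⌋−⌊332/75⌋ = 4−4 = 0
n=8: ⌊406/75⌋−⌊369/75⌋ = 5−4 = 1  ← one
n=9: ⌊443/75⌋−⌊406/75⌋ = 5−5 = 0
n=10: ⌊480/75⌋−⌊443/75⌋ = 6−5 = 1  ← one
n=11: ⌊517/75⌋−⌊480/75⌋ = 6−6 = 0
n=12: ⌊554/75⌋−⌊517/75⌋ = 7−6 = 1  ← one
positions of the first 7 ones: 0 2 4 6 8 10 12


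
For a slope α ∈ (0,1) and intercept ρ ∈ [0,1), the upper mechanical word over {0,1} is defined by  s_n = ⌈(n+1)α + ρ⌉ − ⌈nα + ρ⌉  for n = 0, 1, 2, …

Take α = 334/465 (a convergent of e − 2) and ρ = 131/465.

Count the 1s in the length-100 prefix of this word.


#1s = Σ_{n=0}^{99} s_n = Σ_{n=0}^{99} (⌈(n+1)α+ρ⌉ − ⌈nα+ρ⌉)
the sum telescopes: every ⌈nα+ρ⌉ with 0 < n < 100 appears once with + and once with −, leaving ⌈100α+ρ⌉ − ⌈0·α+ρ⌉
100α + ρ = (100·334 + 131) / 465 = 33531/465
ρ = 131/465
⌈33531/465⌉ = 73,  ⌈131/465⌉ = 1
#1s = 73 − 1 = 72

72


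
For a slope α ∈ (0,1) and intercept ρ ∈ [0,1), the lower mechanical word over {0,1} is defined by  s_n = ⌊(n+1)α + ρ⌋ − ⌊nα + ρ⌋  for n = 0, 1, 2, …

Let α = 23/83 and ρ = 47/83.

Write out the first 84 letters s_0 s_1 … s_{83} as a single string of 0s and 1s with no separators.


n=0: ⌊(1·23+47)/83⌋ − ⌊(0·23+47)/83⌋ = ⌊70/83⌋ − ⌊47/83⌋ = 0 − 0 = 0
n=1: ⌊(2·23+47)/83⌋ − ⌊(1·23+47)/83⌋ = ⌊93/83⌋ − ⌊70/83⌋ = 1 − 0 = 1
n=2: ⌊(3·23+47)/83⌋ − ⌊(2·23+47)/83⌋ = ⌊116/83⌋ − ⌊93/83⌋ = 1 − 1 = 0
n=3: ⌊(4·23+47)/83⌋ − ⌊(3·23+47)/83⌋ = ⌊139/83⌋ − ⌊116/83⌋ = 1 − 1 = 0
n=4: ⌊(5·23+47)/83⌋ − ⌊(4·23+47)/83⌋ = ⌊162/83⌋ − ⌊139/83⌋ = 1 − 1 = 0
n=5: ⌊(6·23+47)/83⌋ − ⌊(5·23+47)/83⌋ = ⌊185/83⌋ − ⌊162/83⌋ = 2 − 1 = 1
n=6: ⌊(7·23+47)/83⌋ − ⌊(6·23+47)/83⌋ = ⌊208/83⌋ − ⌊185/83⌋ = 2 − 2 = 0
n=7: ⌊(8·23+47)/83⌋ − ⌊(7·23+47)/83⌋ = ⌊231/83⌋ − ⌊208/83⌋ = 2 − 2 = 0
n=8: ⌊(9·23+47)/83⌋ − ⌊(8·23+47)/83⌋ = ⌊254/83⌋ − ⌊231/83⌋ = 3 − 2 = 1
n=9: ⌊(10·23+47)/83⌋ − ⌊(9·23+47)/83⌋ = ⌊277/83⌋ − ⌊254/83⌋ = 3 − 3 = 0
n=10: ⌊(11·23+47)/83⌋ − ⌊(10·23+47)/83⌋ = ⌊300/83⌋ − ⌊277/83⌋ = 3 − 3 = 0
n=11: ⌊(12·23+47)/83⌋ − ⌊(11·23+47)/83⌋ = ⌊323/83⌋ − ⌊300/83⌋ = 3 − 3 = 0
n=12: ⌊(13·23+47)/83⌋ − ⌊(12·23+47)/83⌋ = ⌊346/83⌋ − ⌊323/83⌋ = 4 − 3 = 1
n=13: ⌊(14·23+47)/83⌋ − ⌊(13·23+47)/83⌋ = ⌊369/83⌋ − ⌊346/83⌋ = 4 − 4 = 0
n=14: ⌊(15·23+47)/83⌋ − ⌊(14·23+47)/83⌋ = ⌊392/83⌋ − ⌊369/83⌋ = 4 − 4 = 0
n=15: ⌊(16·23+47)/83⌋ − ⌊(15·23+47)/83⌋ = ⌊415/83⌋ − ⌊392/83⌋ = 5 − 4 = 1
n=16: ⌊(17·23+47)/83⌋ − ⌊(16·23+47)/83⌋ = ⌊438/83⌋ − ⌊415/83⌋ = 5 − 5 = 0
n=17: ⌊(18·23+47)/83⌋ − ⌊(17·23+47)/83⌋ = ⌊461/83⌋ − ⌊438/83⌋ = 5 − 5 = 0
n=18: ⌊(19·23+47)/83⌋ − ⌊(18·23+47)/83⌋ = ⌊484/83⌋ − ⌊461/83⌋ = 5 − 5 = 0
n=19: ⌊(20·23+47)/83⌋ − ⌊(19·23+47)/83⌋ = ⌊507/83⌋ − ⌊484/83⌋ = 6 − 5 = 1
n=20: ⌊(21·23+47)/83⌋ − ⌊(20·23+47)/83⌋ = ⌊530/83⌋ − ⌊507/83⌋ = 6 − 6 = 0
n=21: ⌊(22·23+47)/83⌋ − ⌊(21·23+47)/83⌋ = ⌊553/83⌋ − ⌊530/83⌋ = 6 − 6 = 0
n=22: ⌊(23·23+47)/83⌋ − ⌊(22·23+47)/83⌋ = ⌊576/83⌋ − ⌊553/83⌋ = 6 − 6 = 0
n=23: ⌊(24·23+47)/83⌋ − ⌊(23·23+47)/83⌋ = ⌊599/83⌋ − ⌊576/83⌋ = 7 − 6 = 1
n=24: ⌊(25·23+47)/83⌋ − ⌊(24·23+47)/83⌋ = ⌊622/83⌋ − ⌊599/83⌋ = 7 − 7 = 0
n=25: ⌊(26·23+47)/83⌋ − ⌊(25·23+47)/83⌋ = ⌊645/83⌋ − ⌊622/83⌋ = 7 − 7 = 0
n=26: ⌊(27·23+47)/83⌋ − ⌊(26·23+47)/83⌋ = ⌊668/83⌋ − ⌊645/83⌋ = 8 − 7 = 1
n=27: ⌊(28·23+47)/83⌋ − ⌊(27·23+47)/83⌋ = ⌊691/83⌋ − ⌊668/83⌋ = 8 − 8 = 0
n=28: ⌊(29·23+47)/83⌋ − ⌊(28·23+47)/83⌋ = ⌊714/83⌋ − ⌊691/83⌋ = 8 − 8 = 0
n=29: ⌊(30·23+47)/83⌋ − ⌊(29·23+47)/83⌋ = ⌊737/83⌋ − ⌊714/83⌋ = 8 − 8 = 0
n=30: ⌊(31·23+47)/83⌋ − ⌊(30·23+47)/83⌋ = ⌊760/83⌋ − ⌊737/83⌋ = 9 − 8 = 1
n=31: ⌊(32·23+47)/83⌋ − ⌊(31·23+47)/83⌋ = ⌊783/83⌋ − ⌊760/83⌋ = 9 − 9 = 0
n=32: ⌊(33·23+47)/83⌋ − ⌊(32·23+47)/83⌋ = ⌊806/83⌋ − ⌊783/83⌋ = 9 − 9 = 0
n=33: ⌊(34·23+47)/83⌋ − ⌊(33·23+47)/83⌋ = ⌊829/83⌋ − ⌊806/83⌋ = 9 − 9 = 0
n=34: ⌊(35·23+47)/83⌋ − ⌊(34·23+47)/83⌋ = ⌊852/83⌋ − ⌊829/83⌋ = 10 − 9 = 1
n=35: ⌊(36·23+47)/83⌋ − ⌊(35·23+47)/83⌋ = ⌊875/83⌋ − ⌊852/83⌋ = 10 − 10 = 0
n=36: ⌊(37·23+47)/83⌋ − ⌊(36·23+47)/83⌋ = ⌊898/83⌋ − ⌊875/83⌋ = 10 − 10 = 0
n=37: ⌊(38·23+47)/83⌋ − ⌊(37·23+47)/83⌋ = ⌊921/83⌋ − ⌊898/83⌋ = 11 − 10 = 1
n=38: ⌊(39·23+47)/83⌋ − ⌊(38·23+47)/83⌋ = ⌊944/83⌋ − ⌊921/83⌋ = 11 − 11 = 0
n=39: ⌊(40·23+47)/83⌋ − ⌊(39·23+47)/83⌋ = ⌊967/83⌋ − ⌊944/83⌋ = 11 − 11 = 0
n=40: ⌊(41·23+47)/83⌋ − ⌊(40·23+47)/83⌋ = ⌊990/83⌋ − ⌊967/83⌋ = 11 − 11 = 0
n=41: ⌊(42·23+47)/83⌋ − ⌊(41·23+47)/83⌋ = ⌊1013/83⌋ − ⌊990/83⌋ = 12 − 11 = 1
n=42: ⌊(43·23+47)/83⌋ − ⌊(42·23+47)/83⌋ = ⌊1036/83⌋ − ⌊1013/83⌋ = 12 − 12 = 0
n=43: ⌊(44·23+47)/83⌋ − ⌊(43·23+47)/83⌋ = ⌊1059/83⌋ − ⌊1036/83⌋ = 12 − 12 = 0
n=44: ⌊(45·23+47)/83⌋ − ⌊(44·23+47)/83⌋ = ⌊1082/83⌋ − ⌊1059/83⌋ = 13 − 12 = 1
n=45: ⌊(46·23+47)/83⌋ − ⌊(45·23+47)/83⌋ = ⌊1105/83⌋ − ⌊1082/83⌋ = 13 − 13 = 0
n=46: ⌊(47·23+47)/83⌋ − ⌊(46·23+47)/83⌋ = ⌊1128/83⌋ − ⌊1105/83⌋ = 13 − 13 = 0
n=47: ⌊(48·23+47)/83⌋ − ⌊(47·23+47)/83⌋ = ⌊1151/83⌋ − ⌊1128/83⌋ = 13 − 13 = 0
n=48: ⌊(49·23+47)/83⌋ − ⌊(48·23+47)/83⌋ = ⌊1174/83⌋ − ⌊1151/83⌋ = 14 − 13 = 1
n=49: ⌊(50·23+47)/83⌋ − ⌊(49·23+47)/83⌋ = ⌊1197/83⌋ − ⌊1174/83⌋ = 14 − 14 = 0
n=50: ⌊(51·23+47)/83⌋ − ⌊(50·23+47)/83⌋ = ⌊1220/83⌋ − ⌊1197/83⌋ = 14 − 14 = 0
n=51: ⌊(52·23+47)/83⌋ − ⌊(51·23+47)/83⌋ = ⌊1243/83⌋ − ⌊1220/83⌋ = 14 − 14 = 0
n=52: ⌊(53·23+47)/83⌋ − ⌊(52·23+47)/83⌋ = ⌊1266/83⌋ − ⌊1243/83⌋ = 15 − 14 = 1
n=53: ⌊(54·23+47)/83⌋ − ⌊(53·23+47)/83⌋ = ⌊1289/83⌋ − ⌊1266/83⌋ = 15 − 15 = 0
n=54: ⌊(55·23+47)/83⌋ − ⌊(54·23+47)/83⌋ = ⌊1312/83⌋ − ⌊1289/83⌋ = 15 − 15 = 0
n=55: ⌊(56·23+47)/83⌋ − ⌊(55·23+47)/83⌋ = ⌊1335/83⌋ − ⌊1312/83⌋ = 16 − 15 = 1
n=56: ⌊(57·23+47)/83⌋ − ⌊(56·23+47)/83⌋ = ⌊1358/83⌋ − ⌊1335/83⌋ = 16 − 16 = 0
n=57: ⌊(58·23+47)/83⌋ − ⌊(57·23+47)/83⌋ = ⌊1381/83⌋ − ⌊1358/83⌋ = 16 − 16 = 0
n=58: ⌊(59·23+47)/83⌋ − ⌊(58·23+47)/83⌋ = ⌊1404/83⌋ − ⌊1381/83⌋ = 16 − 16 = 0
n=59: ⌊(60·23+47)/83⌋ − ⌊(59·23+47)/83⌋ = ⌊1427/83⌋ − ⌊1404/83⌋ = 17 − 16 = 1
n=60: ⌊(61·23+47)/83⌋ − ⌊(60·23+47)/83⌋ = ⌊1450/83⌋ − ⌊1427/83⌋ = 17 − 17 = 0
n=61: ⌊(62·23+47)/83⌋ − ⌊(61·23+47)/83⌋ = ⌊1473/83⌋ − ⌊1450/83⌋ = 17 − 17 = 0
n=62: ⌊(63·23+47)/83⌋ − ⌊(62·23+47)/83⌋ = ⌊1496/83⌋ − ⌊1473/83⌋ = 18 − 17 = 1
n=63: ⌊(64·23+47)/83⌋ − ⌊(63·23+47)/83⌋ = ⌊1519/83⌋ − ⌊1496/83⌋ = 18 − 18 = 0
n=64: ⌊(65·23+47)/83⌋ − ⌊(64·23+47)/83⌋ = ⌊1542/83⌋ − ⌊1519/83⌋ = 18 − 18 = 0
n=65: ⌊(66·23+47)/83⌋ − ⌊(65·23+47)/83⌋ = ⌊1565/83⌋ − ⌊1542/83⌋ = 18 − 18 = 0
n=66: ⌊(67·23+47)/83⌋ − ⌊(66·23+47)/83⌋ = ⌊1588/83⌋ − ⌊1565/83⌋ = 19 − 18 = 1
n=67: ⌊(68·23+47)/83⌋ − ⌊(67·23+47)/83⌋ = ⌊1611/83⌋ − ⌊1588/83⌋ = 19 − 19 = 0
n=68: ⌊(69·23+47)/83⌋ − ⌊(68·23+47)/83⌋ = ⌊1634/83⌋ − ⌊1611/83⌋ = 19 − 19 = 0
n=69: ⌊(70·23+47)/83⌋ − ⌊(69·23+47)/83⌋ = ⌊1657/83⌋ − ⌊1634/83⌋ = 19 − 19 = 0
n=70: ⌊(71·23+47)/83⌋ − ⌊(70·23+47)/83⌋ = ⌊1680/83⌋ − ⌊1657/83⌋ = 20 − 19 = 1
n=71: ⌊(72·23+47)/83⌋ − ⌊(71·23+47)/83⌋ = ⌊1703/83⌋ − ⌊1680/83⌋ = 20 − 20 = 0
n=72: ⌊(73·23+47)/83⌋ − ⌊(72·23+47)/83⌋ = ⌊1726/83⌋ − ⌊1703/83⌋ = 20 − 20 = 0
n=73: ⌊(74·23+47)/83⌋ − ⌊(73·23+47)/83⌋ = ⌊1749/83⌋ − ⌊1726/83⌋ = 21 − 20 = 1
n=74: ⌊(75·23+47)/83⌋ − ⌊(74·23+47)/83⌋ = ⌊1772/83⌋ − ⌊1749/83⌋ = 21 − 21 = 0
n=75: ⌊(76·23+47)/83⌋ − ⌊(75·23+47)/83⌋ = ⌊1795/83⌋ − ⌊1772/83⌋ = 21 − 21 = 0
n=76: ⌊(77·23+47)/83⌋ − ⌊(76·23+47)/83⌋ = ⌊1818/83⌋ − ⌊1795/83⌋ = 21 − 21 = 0
n=77: ⌊(78·23+47)/83⌋ − ⌊(77·23+47)/83⌋ = ⌊1841/83⌋ − ⌊1818/83⌋ = 22 − 21 = 1
n=78: ⌊(79·23+47)/83⌋ − ⌊(78·23+47)/83⌋ = ⌊1864/83⌋ − ⌊1841/83⌋ = 22 − 22 = 0
n=79: ⌊(80·23+47)/83⌋ − ⌊(79·23+47)/83⌋ = ⌊1887/83⌋ − ⌊1864/83⌋ = 22 − 22 = 0
n=80: ⌊(81·23+47)/83⌋ − ⌊(80·23+47)/83⌋ = ⌊1910/83⌋ − ⌊1887/83⌋ = 23 − 22 = 1
n=81: ⌊(82·23+47)/83⌋ − ⌊(81·23+47)/83⌋ = ⌊1933/83⌋ − ⌊1910/83⌋ = 23 − 23 = 0
n=82: ⌊(83·23+47)/83⌋ − ⌊(82·23+47)/83⌋ = ⌊1956/83⌋ − ⌊1933/83⌋ = 23 − 23 = 0
n=83: ⌊(84·23+47)/83⌋ − ⌊(83·23+47)/83⌋ = ⌊1979/83⌋ − ⌊1956/83⌋ = 23 − 23 = 0

010001001000100100010001001000100010010001001000100010010001001000100010010001001000


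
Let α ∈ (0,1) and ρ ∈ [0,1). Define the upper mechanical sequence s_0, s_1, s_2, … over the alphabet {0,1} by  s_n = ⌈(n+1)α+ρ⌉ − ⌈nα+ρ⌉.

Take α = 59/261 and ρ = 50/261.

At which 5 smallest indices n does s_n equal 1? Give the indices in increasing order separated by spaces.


n=0: ⌈109/261⌉−⌈50/261⌉ = 1−1 = 0
n=1: ⌈168/261⌉−⌈109/261⌉ = 1−1 = 0
n=2: ⌈227/261⌉−⌈168/261⌉ = 1−1 = 0
n=3: ⌈286/261⌉−⌈227/261⌉ = 2−1 = 1  ← one
n=4: ⌈345/261⌉−⌈286/261⌉ = 2−2 = 0
n=5: ⌈404/261⌉−⌈345/261⌉ = 2−2 = 0
n=6: ⌈463/261⌉−⌈404/261⌉ = 2−2 = 0
n=7: ⌈522/261⌉−⌈463/261⌉ = 2−2 = 0
n=8: ⌈581/261⌉−⌈522/261⌉ = 3−2 = 1  ← one
n=9: ⌈640/261⌉−⌈581/261⌉ = 3−3 = 0
n=10: ⌈699/261⌉−⌈640/261⌉ = 3−3 = 0
n=11: ⌈758/261⌉−⌈699/261⌉ = 3−3 = 0
n=12: ⌈817/261⌉−⌈758/261⌉ = 4−3 = 1  ← one
n=13: ⌈876/261⌉−⌈817/261⌉ = 4−4 = 0
n=14: ⌈935/261⌉−⌈876/261⌉ = 4−4 = 0
n=15: ⌈994/261⌉−⌈935/261⌉ = 4−4 = 0
n=16: ⌈1053/261⌉−⌈994/261⌉ = 5−4 = 1  ← one
n=17: ⌈1112/261⌉−⌈1053/261⌉ = 5−5 = 0
n=18: ⌈1171/261⌉−⌈1112/261⌉ = 5−5 = 0
n=19: ⌈1230/261⌉−⌈1171/261⌉ = 5−5 = 0
n=20: ⌈1289/261⌉−⌈1230/261⌉ = 5−5 = 0
n=21: ⌈1348/261⌉−⌈1289/261⌉ = 6−5 = 1  ← one
positions of the first 5 ones: 3 8 12 16 21

3 8 12 16 21


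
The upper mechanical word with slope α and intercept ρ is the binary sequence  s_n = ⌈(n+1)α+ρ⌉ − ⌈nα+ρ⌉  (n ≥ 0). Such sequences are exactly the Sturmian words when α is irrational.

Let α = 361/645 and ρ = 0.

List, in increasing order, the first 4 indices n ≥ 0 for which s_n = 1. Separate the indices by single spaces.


0 1 3 5

n=0: ⌈361/645⌉−⌈0/645⌉ = 1−0 = 1  ← one
n=1: ⌈722/645⌉−⌈361/645⌉ = 2−1 = 1  ← one
n=2: ⌈1083/645⌉−⌈722/645⌉ = 2−2 = 0
n=3: ⌈1444/645⌉−⌈1083/645⌉ = 3−2 = 1  ← one
n=4: ⌈1805/645⌉−⌈1444/645⌉ = 3−3 = 0
n=5: ⌈2166/645⌉−⌈1805/645⌉ = 4−3 = 1  ← one
positions of the first 4 ones: 0 1 3 5


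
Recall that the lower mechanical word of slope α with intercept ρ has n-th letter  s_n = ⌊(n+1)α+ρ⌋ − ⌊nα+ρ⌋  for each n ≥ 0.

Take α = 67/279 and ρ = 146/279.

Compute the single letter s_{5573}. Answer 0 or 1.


1

(n+1)α + ρ = (5574·67 + 146) / 279 = 373604/279
nα + ρ     = (5573·67 + 146) / 279 = 373537/279
⌊373604/279⌋ = 1339,  ⌊373537/279⌋ = 1338
s_{5573} = 1339 − 1338 = 1


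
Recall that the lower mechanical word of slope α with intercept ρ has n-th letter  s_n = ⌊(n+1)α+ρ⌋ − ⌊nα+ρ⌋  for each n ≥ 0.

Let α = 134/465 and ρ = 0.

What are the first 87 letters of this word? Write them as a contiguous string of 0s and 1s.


n=0: ⌊(1·134)/465⌋ − ⌊(0·134)/465⌋ = ⌊134/465⌋ − ⌊0/465⌋ = 0 − 0 = 0
n=1: ⌊(2·134)/465⌋ − ⌊(1·134)/465⌋ = ⌊268/465⌋ − ⌊134/465⌋ = 0 − 0 = 0
n=2: ⌊(3·134)/465⌋ − ⌊(2·134)/465⌋ = ⌊402/465⌋ − ⌊268/465⌋ = 0 − 0 = 0
n=3: ⌊(4·134)/465⌋ − ⌊(3·134)/465⌋ = ⌊536/465⌋ − ⌊402/465⌋ = 1 − 0 = 1
n=4: ⌊(5·134)/465⌋ − ⌊(4·134)/465⌋ = ⌊670/465⌋ − ⌊536/465⌋ = 1 − 1 = 0
n=5: ⌊(6·134)/465⌋ − ⌊(5·134)/465⌋ = ⌊804/465⌋ − ⌊670/465⌋ = 1 − 1 = 0
n=6: ⌊(7·134)/465⌋ − ⌊(6·134)/465⌋ = ⌊938/465⌋ − ⌊804/465⌋ = 2 − 1 = 1
n=7: ⌊(8·134)/465⌋ − ⌊(7·134)/465⌋ = ⌊1072/465⌋ − ⌊938/465⌋ = 2 − 2 = 0
n=8: ⌊(9·134)/465⌋ − ⌊(8·134)/465⌋ = ⌊1206/465⌋ − ⌊1072/465⌋ = 2 − 2 = 0
n=9: ⌊(10·134)/465⌋ − ⌊(9·134)/465⌋ = ⌊1340/465⌋ − ⌊1206/465⌋ = 2 − 2 = 0
n=10: ⌊(11·134)/465⌋ − ⌊(10·134)/465⌋ = ⌊1474/465⌋ − ⌊1340/465⌋ = 3 − 2 = 1
n=11: ⌊(12·134)/465⌋ − ⌊(11·134)/465⌋ = ⌊1608/465⌋ − ⌊1474/465⌋ = 3 − 3 = 0
n=12: ⌊(13·134)/465⌋ − ⌊(12·134)/465⌋ = ⌊1742/465⌋ − ⌊1608/465⌋ = 3 − 3 = 0
n=13: ⌊(14·134)/465⌋ − ⌊(13·134)/465⌋ = ⌊1876/465⌋ − ⌊1742/465⌋ = 4 − 3 = 1
n=14: ⌊(15·134)/465⌋ − ⌊(14·134)/465⌋ = ⌊2010/465⌋ − ⌊1876/465⌋ = 4 − 4 = 0
n=15: ⌊(16·134)/465⌋ − ⌊(15·134)/465⌋ = ⌊2144/465⌋ − ⌊2010/465⌋ = 4 − 4 = 0
n=16: ⌊(17·134)/465⌋ − ⌊(16·134)/465⌋ = ⌊2278/465⌋ − ⌊2144/465⌋ = 4 − 4 = 0
n=17: ⌊(18·134)/465⌋ − ⌊(17·134)/465⌋ = ⌊2412/465⌋ − ⌊2278/465⌋ = 5 − 4 = 1
n=18: ⌊(19·134)/465⌋ − ⌊(18·134)/465⌋ = ⌊2546/465⌋ − ⌊2412/465⌋ = 5 − 5 = 0
n=19: ⌊(20·134)/465⌋ − ⌊(19·134)/465⌋ = ⌊2680/465⌋ − ⌊2546/465⌋ = 5 − 5 = 0
n=20: ⌊(21·134)/465⌋ − ⌊(20·134)/465⌋ = ⌊2814/465⌋ − ⌊2680/465⌋ = 6 − 5 = 1
n=21: ⌊(22·134)/465⌋ − ⌊(21·134)/465⌋ = ⌊2948/465⌋ − ⌊2814/465⌋ = 6 − 6 = 0
n=22: ⌊(23·134)/465⌋ − ⌊(22·134)/465⌋ = ⌊3082/465⌋ − ⌊2948/465⌋ = 6 − 6 = 0
n=23: ⌊(24·134)/465⌋ − ⌊(23·134)/465⌋ = ⌊3216/465⌋ − ⌊3082/465⌋ = 6 − 6 = 0
n=24: ⌊(25·134)/465⌋ − ⌊(24·134)/465⌋ = ⌊3350/465⌋ − ⌊3216/465⌋ = 7 − 6 = 1
n=25: ⌊(26·134)/465⌋ − ⌊(25·134)/465⌋ = ⌊3484/465⌋ − ⌊3350/465⌋ = 7 − 7 = 0
n=26: ⌊(27·134)/465⌋ − ⌊(26·134)/465⌋ = ⌊3618/465⌋ − ⌊3484/465⌋ = 7 − 7 = 0
n=27: ⌊(28·134)/465⌋ − ⌊(27·134)/465⌋ = ⌊3752/465⌋ − ⌊3618/465⌋ = 8 − 7 = 1
n=28: ⌊(29·134)/465⌋ − ⌊(28·134)/465⌋ = ⌊3886/465⌋ − ⌊3752/465⌋ = 8 − 8 = 0
n=29: ⌊(30·134)/465⌋ − ⌊(29·134)/465⌋ = ⌊4020/465⌋ − ⌊3886/465⌋ = 8 − 8 = 0
n=30: ⌊(31·134)/465⌋ − ⌊(30·134)/465⌋ = ⌊4154/465⌋ − ⌊4020/465⌋ = 8 − 8 = 0
n=31: ⌊(32·134)/465⌋ − ⌊(31·134)/465⌋ = ⌊4288/465⌋ − ⌊4154/465⌋ = 9 − 8 = 1
n=32: ⌊(33·134)/465⌋ − ⌊(32·134)/465⌋ = ⌊4422/465⌋ − ⌊4288/465⌋ = 9 − 9 = 0
n=33: ⌊(34·134)/465⌋ − ⌊(33·134)/465⌋ = ⌊4556/465⌋ − ⌊4422/465⌋ = 9 − 9 = 0
n=34: ⌊(35·134)/465⌋ − ⌊(34·134)/465⌋ = ⌊4690/465⌋ − ⌊4556/465⌋ = 10 − 9 = 1
n=35: ⌊(36·134)/465⌋ − ⌊(35·134)/465⌋ = ⌊4824/465⌋ − ⌊4690/465⌋ = 10 − 10 = 0
n=36: ⌊(37·134)/465⌋ − ⌊(36·134)/465⌋ = ⌊4958/465⌋ − ⌊4824/465⌋ = 10 − 10 = 0
n=37: ⌊(38·134)/465⌋ − ⌊(37·134)/465⌋ = ⌊5092/465⌋ − ⌊4958/465⌋ = 10 − 10 = 0
n=38: ⌊(39·134)/465⌋ − ⌊(38·134)/465⌋ = ⌊5226/465⌋ − ⌊5092/465⌋ = 11 − 10 = 1
n=39: ⌊(40·134)/465⌋ − ⌊(39·134)/465⌋ = ⌊5360/465⌋ − ⌊5226/465⌋ = 11 − 11 = 0
n=40: ⌊(41·134)/465⌋ − ⌊(40·134)/465⌋ = ⌊5494/465⌋ − ⌊5360/465⌋ = 11 − 11 = 0
n=41: ⌊(42·134)/465⌋ − ⌊(41·134)/465⌋ = ⌊5628/465⌋ − ⌊5494/465⌋ = 12 − 11 = 1
n=42: ⌊(43·134)/465⌋ − ⌊(42·134)/465⌋ = ⌊5762/465⌋ − ⌊5628/465⌋ = 12 − 12 = 0
n=43: ⌊(44·134)/465⌋ − ⌊(43·134)/465⌋ = ⌊5896/465⌋ − ⌊5762/465⌋ = 12 − 12 = 0
n=44: ⌊(45·134)/465⌋ − ⌊(44·134)/465⌋ = ⌊6030/465⌋ − ⌊5896/465⌋ = 12 − 12 = 0
n=45: ⌊(46·134)/465⌋ − ⌊(45·134)/465⌋ = ⌊6164/465⌋ − ⌊6030/465⌋ = 13 − 12 = 1
n=46: ⌊(47·134)/465⌋ − ⌊(46·134)/465⌋ = ⌊6298/465⌋ − ⌊6164/465⌋ = 13 − 13 = 0
n=47: ⌊(48·134)/465⌋ − ⌊(47·134)/465⌋ = ⌊6432/465⌋ − ⌊6298/465⌋ = 13 − 13 = 0
n=48: ⌊(49·134)/465⌋ − ⌊(48·134)/465⌋ = ⌊6566/465⌋ − ⌊6432/465⌋ = 14 − 13 = 1
n=49: ⌊(50·134)/465⌋ − ⌊(49·134)/465⌋ = ⌊6700/465⌋ − ⌊6566/465⌋ = 14 − 14 = 0
n=50: ⌊(51·134)/465⌋ − ⌊(50·134)/465⌋ = ⌊6834/465⌋ − ⌊6700/465⌋ = 14 − 14 = 0
n=51: ⌊(52·134)/465⌋ − ⌊(51·134)/465⌋ = ⌊6968/465⌋ − ⌊6834/465⌋ = 14 − 14 = 0
n=52: ⌊(53·134)/465⌋ − ⌊(52·134)/465⌋ = ⌊7102/465⌋ − ⌊6968/465⌋ = 15 − 14 = 1
n=53: ⌊(54·134)/465⌋ − ⌊(53·134)/465⌋ = ⌊7236/465⌋ − ⌊7102/465⌋ = 15 − 15 = 0
n=54: ⌊(55·134)/465⌋ − ⌊(54·134)/465⌋ = ⌊7370/465⌋ − ⌊7236/465⌋ = 15 − 15 = 0
n=55: ⌊(56·134)/465⌋ − ⌊(55·134)/465⌋ = ⌊7504/465⌋ − ⌊7370/465⌋ = 16 − 15 = 1
n=56: ⌊(57·134)/465⌋ − ⌊(56·134)/465⌋ = ⌊7638/465⌋ − ⌊7504/465⌋ = 16 − 16 = 0
n=57: ⌊(58·134)/465⌋ − ⌊(57·134)/465⌋ = ⌊7772/465⌋ − ⌊7638/465⌋ = 16 − 16 = 0
n=58: ⌊(59·134)/465⌋ − ⌊(58·134)/465⌋ = ⌊7906/465⌋ − ⌊7772/465⌋ = 17 − 16 = 1
n=59: ⌊(60·134)/465⌋ − ⌊(59·134)/465⌋ = ⌊8040/465⌋ − ⌊7906/465⌋ = 17 − 17 = 0
n=60: ⌊(61·134)/465⌋ − ⌊(60·134)/465⌋ = ⌊8174/465⌋ − ⌊8040/465⌋ = 17 − 17 = 0
n=61: ⌊(62·134)/465⌋ − ⌊(61·134)/465⌋ = ⌊8308/465⌋ − ⌊8174/465⌋ = 17 − 17 = 0
n=62: ⌊(63·134)/465⌋ − ⌊(62·134)/465⌋ = ⌊8442/465⌋ − ⌊8308/465⌋ = 18 − 17 = 1
n=63: ⌊(64·134)/465⌋ − ⌊(63·134)/465⌋ = ⌊8576/465⌋ − ⌊8442/465⌋ = 18 − 18 = 0
n=64: ⌊(65·134)/465⌋ − ⌊(64·134)/465⌋ = ⌊8710/465⌋ − ⌊8576/465⌋ = 18 − 18 = 0
n=65: ⌊(66·134)/465⌋ − ⌊(65·134)/465⌋ = ⌊8844/465⌋ − ⌊8710/465⌋ = 19 − 18 = 1
n=66: ⌊(67·134)/465⌋ − ⌊(66·134)/465⌋ = ⌊8978/465⌋ − ⌊8844/465⌋ = 19 − 19 = 0
n=67: ⌊(68·134)/465⌋ − ⌊(67·134)/465⌋ = ⌊9112/465⌋ − ⌊8978/465⌋ = 19 − 19 = 0
n=68: ⌊(69·134)/465⌋ − ⌊(68·134)/465⌋ = ⌊9246/465⌋ − ⌊9112/465⌋ = 19 − 19 = 0
n=69: ⌊(70·134)/465⌋ − ⌊(69·134)/465⌋ = ⌊9380/465⌋ − ⌊9246/465⌋ = 20 − 19 = 1
n=70: ⌊(71·134)/465⌋ − ⌊(70·134)/465⌋ = ⌊9514/465⌋ − ⌊9380/465⌋ = 20 − 20 = 0
n=71: ⌊(72·134)/465⌋ − ⌊(71·134)/465⌋ = ⌊9648/465⌋ − ⌊9514/465⌋ = 20 − 20 = 0
n=72: ⌊(73·134)/465⌋ − ⌊(72·134)/465⌋ = ⌊9782/465⌋ − ⌊9648/465⌋ = 21 − 20 = 1
n=73: ⌊(74·134)/465⌋ − ⌊(73·134)/465⌋ = ⌊9916/465⌋ − ⌊9782/465⌋ = 21 − 21 = 0
n=74: ⌊(75·134)/465⌋ − ⌊(74·134)/465⌋ = ⌊10050/465⌋ − ⌊9916/465⌋ = 21 − 21 = 0
n=75: ⌊(76·134)/465⌋ − ⌊(75·134)/465⌋ = ⌊10184/465⌋ − ⌊10050/465⌋ = 21 − 21 = 0
n=76: ⌊(77·134)/465⌋ − ⌊(76·134)/465⌋ = ⌊10318/465⌋ − ⌊10184/465⌋ = 22 − 21 = 1
n=77: ⌊(78·134)/465⌋ − ⌊(77·134)/465⌋ = ⌊10452/465⌋ − ⌊10318/465⌋ = 22 − 22 = 0
n=78: ⌊(79·134)/465⌋ − ⌊(78·134)/465⌋ = ⌊10586/465⌋ − ⌊10452/465⌋ = 22 − 22 = 0
n=79: ⌊(80·134)/465⌋ − ⌊(79·134)/465⌋ = ⌊10720/465⌋ − ⌊10586/465⌋ = 23 − 22 = 1
n=80: ⌊(81·134)/465⌋ − ⌊(80·134)/465⌋ = ⌊10854/465⌋ − ⌊10720/465⌋ = 23 − 23 = 0
n=81: ⌊(82·134)/465⌋ − ⌊(81·134)/465⌋ = ⌊10988/465⌋ − ⌊10854/465⌋ = 23 − 23 = 0
n=82: ⌊(83·134)/465⌋ − ⌊(82·134)/465⌋ = ⌊11122/465⌋ − ⌊10988/465⌋ = 23 − 23 = 0
n=83: ⌊(84·134)/465⌋ − ⌊(83·134)/465⌋ = ⌊11256/465⌋ − ⌊11122/465⌋ = 24 − 23 = 1
n=84: ⌊(85·134)/465⌋ − ⌊(84·134)/465⌋ = ⌊11390/465⌋ − ⌊11256/465⌋ = 24 − 24 = 0
n=85: ⌊(86·134)/465⌋ − ⌊(85·134)/465⌋ = ⌊11524/465⌋ − ⌊11390/465⌋ = 24 − 24 = 0
n=86: ⌊(87·134)/465⌋ − ⌊(86·134)/465⌋ = ⌊11658/465⌋ − ⌊11524/465⌋ = 25 − 24 = 1

000100100010010001001000100100010010001001000100100010010010001001000100100010010001001
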